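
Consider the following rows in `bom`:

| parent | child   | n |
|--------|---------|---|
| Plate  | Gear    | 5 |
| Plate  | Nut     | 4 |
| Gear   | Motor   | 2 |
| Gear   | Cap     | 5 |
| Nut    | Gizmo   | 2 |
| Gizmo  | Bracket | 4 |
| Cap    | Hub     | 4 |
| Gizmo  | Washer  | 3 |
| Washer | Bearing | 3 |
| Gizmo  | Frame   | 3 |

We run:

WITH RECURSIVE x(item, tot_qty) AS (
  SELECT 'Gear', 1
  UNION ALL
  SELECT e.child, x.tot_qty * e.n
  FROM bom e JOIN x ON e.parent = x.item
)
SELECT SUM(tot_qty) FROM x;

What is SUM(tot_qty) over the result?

28

Base: (Gear, tot_qty=1).
Iteration 1: components of {Gear} -> Cap = 1*5 = 5, Motor = 1*2 = 2.
Iteration 2: components of {Cap,Motor} -> Hub = 5*4 = 20.
Iteration 3: no further components; recursion stops.
SUM(tot_qty) = 1 + 2 + 5 + 20 = 28.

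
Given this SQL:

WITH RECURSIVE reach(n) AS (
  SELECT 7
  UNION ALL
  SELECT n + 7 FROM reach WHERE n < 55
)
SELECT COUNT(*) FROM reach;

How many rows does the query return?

Base: n=7.
Iteration 1: 7 < 55 holds -> n = 7 + 7 = 14.
Iteration 2: 14 < 55 holds -> n = 14 + 7 = 21.
Iteration 3: 21 < 55 holds -> n = 21 + 7 = 28.
Iteration 4: 28 < 55 holds -> n = 28 + 7 = 35.
Iteration 5: 35 < 55 holds -> n = 35 + 7 = 42.
Iteration 6: 42 < 55 holds -> n = 42 + 7 = 49.
Iteration 7: 49 < 55 holds -> n = 49 + 7 = 56.
Iteration 8: 56 < 55 fails; recursion stops.
Total rows emitted: 8.

8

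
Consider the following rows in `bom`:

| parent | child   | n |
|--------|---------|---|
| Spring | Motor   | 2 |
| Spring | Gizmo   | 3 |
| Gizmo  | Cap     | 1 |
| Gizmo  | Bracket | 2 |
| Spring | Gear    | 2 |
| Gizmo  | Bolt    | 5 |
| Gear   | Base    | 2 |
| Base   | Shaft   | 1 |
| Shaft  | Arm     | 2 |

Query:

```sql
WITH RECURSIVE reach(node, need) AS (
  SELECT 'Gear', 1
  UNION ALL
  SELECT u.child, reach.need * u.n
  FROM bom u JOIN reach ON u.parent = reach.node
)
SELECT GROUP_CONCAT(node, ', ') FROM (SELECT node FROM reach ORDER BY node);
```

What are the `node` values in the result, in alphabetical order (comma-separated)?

Base: (Gear, need=1).
Iteration 1: components of {Gear} -> Base = 1*2 = 2.
Iteration 2: components of {Base} -> Shaft = 2*1 = 2.
Iteration 3: components of {Shaft} -> Arm = 2*2 = 4.
Iteration 4: no further components; recursion stops.

Arm, Base, Gear, Shaft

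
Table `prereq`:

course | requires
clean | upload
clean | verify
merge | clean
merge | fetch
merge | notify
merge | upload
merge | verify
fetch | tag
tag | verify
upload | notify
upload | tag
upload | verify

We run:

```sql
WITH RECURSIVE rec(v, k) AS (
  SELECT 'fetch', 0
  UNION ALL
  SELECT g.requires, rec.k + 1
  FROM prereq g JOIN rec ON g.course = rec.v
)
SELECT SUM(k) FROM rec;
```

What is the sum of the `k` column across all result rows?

3

Base: (fetch, k=0).
Iteration 1: edges from {fetch} -> (tag, k=1).
Iteration 2: edges from {tag} -> (verify, k=2).
Iteration 3: no outgoing edges from {verify}; recursion stops.
SUM(k) = 0 + 1 + 2 = 3.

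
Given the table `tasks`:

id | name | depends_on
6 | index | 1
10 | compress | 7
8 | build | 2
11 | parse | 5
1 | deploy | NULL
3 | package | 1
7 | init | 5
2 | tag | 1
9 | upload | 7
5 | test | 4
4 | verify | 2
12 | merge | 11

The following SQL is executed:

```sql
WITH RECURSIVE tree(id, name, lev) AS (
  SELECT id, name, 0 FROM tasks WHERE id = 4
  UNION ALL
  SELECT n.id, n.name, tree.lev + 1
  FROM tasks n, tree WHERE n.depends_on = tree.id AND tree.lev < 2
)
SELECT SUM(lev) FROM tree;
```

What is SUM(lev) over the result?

5

Base: id=4 (verify) at lev 0.
Iteration 1: rows with depends_on in {4} -> test (id 5, lev 1).
Iteration 2: rows with depends_on in {5} -> init (id 7, lev 2), parse (id 11, lev 2).
Iteration 3: lev < 2 fails for all current rows; recursion stops.
SUM(lev) = 0 + 1 + 2 + 2 = 5.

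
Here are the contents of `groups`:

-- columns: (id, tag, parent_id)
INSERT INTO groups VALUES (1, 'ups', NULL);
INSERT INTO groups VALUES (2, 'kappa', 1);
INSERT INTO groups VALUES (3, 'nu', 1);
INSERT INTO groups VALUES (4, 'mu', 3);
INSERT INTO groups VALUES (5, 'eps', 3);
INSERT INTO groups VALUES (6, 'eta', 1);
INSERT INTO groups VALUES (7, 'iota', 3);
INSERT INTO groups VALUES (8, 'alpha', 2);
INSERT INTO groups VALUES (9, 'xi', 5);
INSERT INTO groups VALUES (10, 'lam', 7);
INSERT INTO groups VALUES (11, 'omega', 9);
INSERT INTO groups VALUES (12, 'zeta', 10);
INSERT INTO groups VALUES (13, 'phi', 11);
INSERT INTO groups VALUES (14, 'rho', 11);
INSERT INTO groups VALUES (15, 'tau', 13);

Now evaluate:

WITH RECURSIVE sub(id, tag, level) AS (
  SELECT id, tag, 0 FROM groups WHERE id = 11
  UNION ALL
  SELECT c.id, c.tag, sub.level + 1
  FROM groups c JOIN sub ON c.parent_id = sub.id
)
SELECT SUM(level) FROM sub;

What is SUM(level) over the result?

4

Base: id=11 (omega) at level 0.
Iteration 1: rows with parent_id in {11} -> phi (id 13, level 1), rho (id 14, level 1).
Iteration 2: rows with parent_id in {13,14} -> tau (id 15, level 2).
Iteration 3: no rows with parent_id in {15}; recursion stops.
SUM(level) = 0 + 1 + 1 + 2 = 4.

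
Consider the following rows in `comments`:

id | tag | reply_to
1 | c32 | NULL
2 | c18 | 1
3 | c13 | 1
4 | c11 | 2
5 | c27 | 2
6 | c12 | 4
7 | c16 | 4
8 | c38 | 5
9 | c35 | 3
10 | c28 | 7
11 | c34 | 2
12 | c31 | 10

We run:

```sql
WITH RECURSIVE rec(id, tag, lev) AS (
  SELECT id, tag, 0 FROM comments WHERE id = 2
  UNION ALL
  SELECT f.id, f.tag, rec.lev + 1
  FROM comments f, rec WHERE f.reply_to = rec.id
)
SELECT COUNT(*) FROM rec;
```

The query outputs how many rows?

Base: id=2 (c18) at lev 0.
Iteration 1: rows with reply_to in {2} -> c11 (id 4, lev 1), c27 (id 5, lev 1), c34 (id 11, lev 1).
Iteration 2: rows with reply_to in {4,5,11} -> c12 (id 6, lev 2), c16 (id 7, lev 2), c38 (id 8, lev 2).
Iteration 3: rows with reply_to in {6,7,8} -> c28 (id 10, lev 3).
Iteration 4: rows with reply_to in {10} -> c31 (id 12, lev 4).
Iteration 5: no rows with reply_to in {12}; recursion stops.
Total rows emitted: 9.

9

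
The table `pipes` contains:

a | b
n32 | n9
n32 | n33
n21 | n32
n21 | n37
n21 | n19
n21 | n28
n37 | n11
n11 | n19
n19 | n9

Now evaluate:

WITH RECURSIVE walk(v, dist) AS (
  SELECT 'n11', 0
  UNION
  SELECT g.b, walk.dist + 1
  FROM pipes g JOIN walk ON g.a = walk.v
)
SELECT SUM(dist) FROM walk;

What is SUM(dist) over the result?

3

Base: (n11, dist=0).
Iteration 1: edges from {n11} -> (n19, dist=1).
Iteration 2: edges from {n19} -> (n9, dist=2).
Iteration 3: no outgoing edges from {n9}; recursion stops.
SUM(dist) = 0 + 1 + 2 = 3.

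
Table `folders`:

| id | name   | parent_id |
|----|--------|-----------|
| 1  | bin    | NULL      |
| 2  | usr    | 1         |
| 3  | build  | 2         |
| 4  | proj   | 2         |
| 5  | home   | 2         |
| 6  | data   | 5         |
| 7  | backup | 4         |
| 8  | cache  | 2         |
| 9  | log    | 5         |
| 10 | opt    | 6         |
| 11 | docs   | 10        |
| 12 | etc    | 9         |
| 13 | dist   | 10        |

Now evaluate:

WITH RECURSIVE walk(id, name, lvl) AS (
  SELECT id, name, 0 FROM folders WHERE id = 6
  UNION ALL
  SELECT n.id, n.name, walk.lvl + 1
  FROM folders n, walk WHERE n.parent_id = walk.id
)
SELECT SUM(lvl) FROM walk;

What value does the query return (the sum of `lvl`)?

Base: id=6 (data) at lvl 0.
Iteration 1: rows with parent_id in {6} -> opt (id 10, lvl 1).
Iteration 2: rows with parent_id in {10} -> docs (id 11, lvl 2), dist (id 13, lvl 2).
Iteration 3: no rows with parent_id in {11,13}; recursion stops.
SUM(lvl) = 0 + 1 + 2 + 2 = 5.

5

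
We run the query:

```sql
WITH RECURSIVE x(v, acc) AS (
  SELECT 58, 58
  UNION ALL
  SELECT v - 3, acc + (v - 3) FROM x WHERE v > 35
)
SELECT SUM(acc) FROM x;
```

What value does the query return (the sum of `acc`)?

Base: v=58, acc=58.
Iteration 1: 58 > 35 holds -> v = 58 - 3 = 55, acc = 58 + 55 = 113.
Iteration 2: 55 > 35 holds -> v = 55 - 3 = 52, acc = 113 + 52 = 165.
Iteration 3: 52 > 35 holds -> v = 52 - 3 = 49, acc = 165 + 49 = 214.
Iteration 4: 49 > 35 holds -> v = 49 - 3 = 46, acc = 214 + 46 = 260.
Iteration 5: 46 > 35 holds -> v = 46 - 3 = 43, acc = 260 + 43 = 303.
Iteration 6: 43 > 35 holds -> v = 43 - 3 = 40, acc = 303 + 40 = 343.
Iteration 7: 40 > 35 holds -> v = 40 - 3 = 37, acc = 343 + 37 = 380.
Iteration 8: 37 > 35 holds -> v = 37 - 3 = 34, acc = 380 + 34 = 414.
Iteration 9: 34 > 35 fails; recursion stops.
SUM(acc) = 58 + 113 + 165 + 214 + 260 + 303 + 343 + 380 + 414 = 2250.

2250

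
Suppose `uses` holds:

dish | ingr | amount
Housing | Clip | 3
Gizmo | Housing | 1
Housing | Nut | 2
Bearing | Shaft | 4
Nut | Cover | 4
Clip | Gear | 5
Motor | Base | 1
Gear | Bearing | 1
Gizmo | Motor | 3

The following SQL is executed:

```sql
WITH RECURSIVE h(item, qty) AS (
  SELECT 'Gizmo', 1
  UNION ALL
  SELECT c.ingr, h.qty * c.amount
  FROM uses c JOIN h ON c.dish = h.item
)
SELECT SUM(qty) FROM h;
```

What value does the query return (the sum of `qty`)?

Base: (Gizmo, qty=1).
Iteration 1: components of {Gizmo} -> Housing = 1*1 = 1, Motor = 1*3 = 3.
Iteration 2: components of {Housing,Motor} -> Base = 3*1 = 3, Clip = 1*3 = 3, Nut = 1*2 = 2.
Iteration 3: components of {Base,Clip,Nut} -> Cover = 2*4 = 8, Gear = 3*5 = 15.
Iteration 4: components of {Cover,Gear} -> Bearing = 15*1 = 15.
Iteration 5: components of {Bearing} -> Shaft = 15*4 = 60.
Iteration 6: no further components; recursion stops.
SUM(qty) = 1 + 1 + 3 + 2 + 3 + 3 + 8 + 15 + 15 + 60 = 111.

111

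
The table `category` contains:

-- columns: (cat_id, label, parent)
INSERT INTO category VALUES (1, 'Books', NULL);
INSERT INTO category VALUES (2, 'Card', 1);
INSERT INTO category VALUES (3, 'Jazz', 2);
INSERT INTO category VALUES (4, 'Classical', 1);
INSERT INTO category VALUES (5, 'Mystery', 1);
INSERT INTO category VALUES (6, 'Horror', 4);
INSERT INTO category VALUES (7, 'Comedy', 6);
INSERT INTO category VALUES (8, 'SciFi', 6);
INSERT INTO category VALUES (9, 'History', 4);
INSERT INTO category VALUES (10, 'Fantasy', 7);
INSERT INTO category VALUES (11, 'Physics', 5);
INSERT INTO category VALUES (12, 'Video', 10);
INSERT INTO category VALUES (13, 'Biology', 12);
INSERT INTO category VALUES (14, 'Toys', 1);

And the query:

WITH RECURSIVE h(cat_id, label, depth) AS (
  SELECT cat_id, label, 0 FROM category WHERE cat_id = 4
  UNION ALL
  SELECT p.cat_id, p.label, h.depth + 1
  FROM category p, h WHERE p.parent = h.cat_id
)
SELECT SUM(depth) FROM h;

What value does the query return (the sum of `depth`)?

18

Base: cat_id=4 (Classical) at depth 0.
Iteration 1: rows with parent in {4} -> Horror (id 6, depth 1), History (id 9, depth 1).
Iteration 2: rows with parent in {6,9} -> Comedy (id 7, depth 2), SciFi (id 8, depth 2).
Iteration 3: rows with parent in {7,8} -> Fantasy (id 10, depth 3).
Iteration 4: rows with parent in {10} -> Video (id 12, depth 4).
Iteration 5: rows with parent in {12} -> Biology (id 13, depth 5).
Iteration 6: no rows with parent in {13}; recursion stops.
SUM(depth) = 0 + 1 + 1 + 2 + 2 + 3 + 4 + 5 = 18.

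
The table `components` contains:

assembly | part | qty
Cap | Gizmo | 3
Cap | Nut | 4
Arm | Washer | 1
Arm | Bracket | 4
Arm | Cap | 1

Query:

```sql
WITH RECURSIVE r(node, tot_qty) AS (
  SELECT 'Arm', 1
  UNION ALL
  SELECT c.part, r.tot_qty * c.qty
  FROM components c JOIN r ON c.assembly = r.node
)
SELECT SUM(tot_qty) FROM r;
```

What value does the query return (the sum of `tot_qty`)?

14

Base: (Arm, tot_qty=1).
Iteration 1: components of {Arm} -> Bracket = 1*4 = 4, Cap = 1*1 = 1, Washer = 1*1 = 1.
Iteration 2: components of {Bracket,Cap,Washer} -> Gizmo = 1*3 = 3, Nut = 1*4 = 4.
Iteration 3: no further components; recursion stops.
SUM(tot_qty) = 1 + 1 + 1 + 4 + 3 + 4 = 14.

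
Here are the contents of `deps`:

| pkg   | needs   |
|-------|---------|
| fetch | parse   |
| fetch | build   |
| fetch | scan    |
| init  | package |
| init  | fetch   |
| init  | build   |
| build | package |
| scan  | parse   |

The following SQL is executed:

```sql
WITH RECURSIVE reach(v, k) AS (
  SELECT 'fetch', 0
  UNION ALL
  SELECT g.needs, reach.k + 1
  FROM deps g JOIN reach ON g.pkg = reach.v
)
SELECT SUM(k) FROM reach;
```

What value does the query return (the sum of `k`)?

Base: (fetch, k=0).
Iteration 1: edges from {fetch} -> (build, k=1), (parse, k=1), (scan, k=1).
Iteration 2: edges from {build,parse,scan} -> (package, k=2), (parse, k=2).
Iteration 3: no outgoing edges from {package,parse}; recursion stops.
SUM(k) = 0 + 1 + 1 + 1 + 2 + 2 = 7.

7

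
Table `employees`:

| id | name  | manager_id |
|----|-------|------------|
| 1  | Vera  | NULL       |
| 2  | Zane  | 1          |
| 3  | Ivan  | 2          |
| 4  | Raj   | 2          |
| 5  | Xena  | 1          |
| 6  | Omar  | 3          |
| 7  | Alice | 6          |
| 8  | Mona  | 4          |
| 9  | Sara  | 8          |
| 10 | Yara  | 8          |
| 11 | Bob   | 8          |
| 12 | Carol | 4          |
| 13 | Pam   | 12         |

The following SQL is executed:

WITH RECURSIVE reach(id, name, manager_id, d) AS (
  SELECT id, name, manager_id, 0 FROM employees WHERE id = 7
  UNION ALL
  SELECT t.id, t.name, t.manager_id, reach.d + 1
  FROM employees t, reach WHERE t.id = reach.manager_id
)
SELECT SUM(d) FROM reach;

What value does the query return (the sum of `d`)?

10

Base: id=7 (Alice), manager_id=6, d 0.
Iteration 1: join on id=6 -> Omar (id 6, manager_id=3, d 1).
Iteration 2: join on id=3 -> Ivan (id 3, manager_id=2, d 2).
Iteration 3: join on id=2 -> Zane (id 2, manager_id=1, d 3).
Iteration 4: join on id=1 -> Vera (id 1, manager_id=NULL, d 4).
Iteration 5: manager_id is NULL; no match; recursion stops.
SUM(d) = 0 + 1 + 2 + 3 + 4 = 10.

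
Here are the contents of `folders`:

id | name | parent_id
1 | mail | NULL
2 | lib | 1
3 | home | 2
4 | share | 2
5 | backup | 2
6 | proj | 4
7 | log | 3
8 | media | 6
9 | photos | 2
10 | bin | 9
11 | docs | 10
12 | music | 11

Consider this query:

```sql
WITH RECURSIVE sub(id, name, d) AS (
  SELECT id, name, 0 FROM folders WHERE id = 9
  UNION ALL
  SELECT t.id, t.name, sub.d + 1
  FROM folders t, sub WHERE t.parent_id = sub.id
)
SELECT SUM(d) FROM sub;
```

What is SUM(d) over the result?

6

Base: id=9 (photos) at d 0.
Iteration 1: rows with parent_id in {9} -> bin (id 10, d 1).
Iteration 2: rows with parent_id in {10} -> docs (id 11, d 2).
Iteration 3: rows with parent_id in {11} -> music (id 12, d 3).
Iteration 4: no rows with parent_id in {12}; recursion stops.
SUM(d) = 0 + 1 + 2 + 3 = 6.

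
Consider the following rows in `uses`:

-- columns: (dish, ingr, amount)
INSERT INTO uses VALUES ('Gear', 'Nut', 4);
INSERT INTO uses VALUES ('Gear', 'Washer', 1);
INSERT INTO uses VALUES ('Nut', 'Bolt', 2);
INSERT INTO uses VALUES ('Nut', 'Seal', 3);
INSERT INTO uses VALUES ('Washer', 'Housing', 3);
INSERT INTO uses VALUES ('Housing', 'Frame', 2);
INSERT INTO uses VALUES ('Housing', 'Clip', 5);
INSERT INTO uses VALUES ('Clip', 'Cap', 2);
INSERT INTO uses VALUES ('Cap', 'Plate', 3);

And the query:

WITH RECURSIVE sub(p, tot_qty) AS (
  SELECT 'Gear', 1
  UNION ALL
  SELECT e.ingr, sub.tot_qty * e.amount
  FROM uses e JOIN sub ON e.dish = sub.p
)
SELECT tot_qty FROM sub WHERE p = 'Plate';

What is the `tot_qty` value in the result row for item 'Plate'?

90

Base: (Gear, tot_qty=1).
Iteration 1: components of {Gear} -> Nut = 1*4 = 4, Washer = 1*1 = 1.
Iteration 2: components of {Nut,Washer} -> Bolt = 4*2 = 8, Housing = 1*3 = 3, Seal = 4*3 = 12.
Iteration 3: components of {Bolt,Housing,Seal} -> Clip = 3*5 = 15, Frame = 3*2 = 6.
Iteration 4: components of {Clip,Frame} -> Cap = 15*2 = 30.
Iteration 5: components of {Cap} -> Plate = 30*3 = 90.
Iteration 6: no further components; recursion stops.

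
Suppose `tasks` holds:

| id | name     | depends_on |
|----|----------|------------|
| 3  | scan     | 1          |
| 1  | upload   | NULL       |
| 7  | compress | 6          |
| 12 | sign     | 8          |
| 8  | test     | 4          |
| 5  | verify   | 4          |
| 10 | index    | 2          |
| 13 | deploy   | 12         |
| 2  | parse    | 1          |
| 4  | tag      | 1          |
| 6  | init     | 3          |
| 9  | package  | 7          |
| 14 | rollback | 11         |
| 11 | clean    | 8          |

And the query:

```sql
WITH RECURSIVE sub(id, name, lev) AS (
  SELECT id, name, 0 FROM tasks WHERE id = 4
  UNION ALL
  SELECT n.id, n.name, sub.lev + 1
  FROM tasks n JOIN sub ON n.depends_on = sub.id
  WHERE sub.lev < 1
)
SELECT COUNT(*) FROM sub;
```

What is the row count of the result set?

Base: id=4 (tag) at lev 0.
Iteration 1: rows with depends_on in {4} -> verify (id 5, lev 1), test (id 8, lev 1).
Iteration 2: lev < 1 fails for all current rows; recursion stops.
Total rows emitted: 3.

3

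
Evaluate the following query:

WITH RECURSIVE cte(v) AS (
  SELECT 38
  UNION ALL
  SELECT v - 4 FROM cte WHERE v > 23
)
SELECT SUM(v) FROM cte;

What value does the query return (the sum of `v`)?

150

Base: v=38.
Iteration 1: 38 > 23 holds -> v = 38 - 4 = 34.
Iteration 2: 34 > 23 holds -> v = 34 - 4 = 30.
Iteration 3: 30 > 23 holds -> v = 30 - 4 = 26.
Iteration 4: 26 > 23 holds -> v = 26 - 4 = 22.
Iteration 5: 22 > 23 fails; recursion stops.
SUM(v) = 38 + 34 + 30 + 26 + 22 = 150.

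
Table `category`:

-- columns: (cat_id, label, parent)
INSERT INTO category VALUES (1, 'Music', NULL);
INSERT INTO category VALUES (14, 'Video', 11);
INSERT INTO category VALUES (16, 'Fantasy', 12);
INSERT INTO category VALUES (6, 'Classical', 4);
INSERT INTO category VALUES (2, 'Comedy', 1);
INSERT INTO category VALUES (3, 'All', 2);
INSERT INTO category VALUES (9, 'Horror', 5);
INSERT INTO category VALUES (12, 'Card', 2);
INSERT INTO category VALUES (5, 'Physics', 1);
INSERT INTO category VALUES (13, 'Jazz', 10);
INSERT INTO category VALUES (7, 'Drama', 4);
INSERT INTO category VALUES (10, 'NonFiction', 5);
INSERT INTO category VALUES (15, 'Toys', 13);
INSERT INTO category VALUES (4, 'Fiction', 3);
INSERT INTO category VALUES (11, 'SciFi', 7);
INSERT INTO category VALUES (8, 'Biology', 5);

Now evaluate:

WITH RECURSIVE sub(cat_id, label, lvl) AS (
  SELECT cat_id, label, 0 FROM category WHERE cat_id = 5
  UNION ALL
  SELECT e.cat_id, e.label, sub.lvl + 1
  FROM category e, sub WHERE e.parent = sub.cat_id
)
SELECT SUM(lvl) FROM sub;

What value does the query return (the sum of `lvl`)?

Base: cat_id=5 (Physics) at lvl 0.
Iteration 1: rows with parent in {5} -> Biology (id 8, lvl 1), Horror (id 9, lvl 1), NonFiction (id 10, lvl 1).
Iteration 2: rows with parent in {8,9,10} -> Jazz (id 13, lvl 2).
Iteration 3: rows with parent in {13} -> Toys (id 15, lvl 3).
Iteration 4: no rows with parent in {15}; recursion stops.
SUM(lvl) = 0 + 1 + 1 + 1 + 2 + 3 = 8.

8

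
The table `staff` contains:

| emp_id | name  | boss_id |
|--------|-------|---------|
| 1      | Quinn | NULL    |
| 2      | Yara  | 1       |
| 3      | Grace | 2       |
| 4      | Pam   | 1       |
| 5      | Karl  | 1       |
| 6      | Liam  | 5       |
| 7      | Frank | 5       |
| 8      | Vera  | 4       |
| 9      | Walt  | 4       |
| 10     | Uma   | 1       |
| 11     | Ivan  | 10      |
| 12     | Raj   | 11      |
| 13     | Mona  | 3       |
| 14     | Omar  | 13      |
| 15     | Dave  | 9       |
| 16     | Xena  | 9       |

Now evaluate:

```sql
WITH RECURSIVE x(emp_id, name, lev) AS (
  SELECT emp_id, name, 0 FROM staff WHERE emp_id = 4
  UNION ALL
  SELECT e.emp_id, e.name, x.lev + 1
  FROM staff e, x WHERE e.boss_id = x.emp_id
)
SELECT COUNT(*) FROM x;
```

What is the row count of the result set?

Base: emp_id=4 (Pam) at lev 0.
Iteration 1: rows with boss_id in {4} -> Vera (id 8, lev 1), Walt (id 9, lev 1).
Iteration 2: rows with boss_id in {8,9} -> Dave (id 15, lev 2), Xena (id 16, lev 2).
Iteration 3: no rows with boss_id in {15,16}; recursion stops.
Total rows emitted: 5.

5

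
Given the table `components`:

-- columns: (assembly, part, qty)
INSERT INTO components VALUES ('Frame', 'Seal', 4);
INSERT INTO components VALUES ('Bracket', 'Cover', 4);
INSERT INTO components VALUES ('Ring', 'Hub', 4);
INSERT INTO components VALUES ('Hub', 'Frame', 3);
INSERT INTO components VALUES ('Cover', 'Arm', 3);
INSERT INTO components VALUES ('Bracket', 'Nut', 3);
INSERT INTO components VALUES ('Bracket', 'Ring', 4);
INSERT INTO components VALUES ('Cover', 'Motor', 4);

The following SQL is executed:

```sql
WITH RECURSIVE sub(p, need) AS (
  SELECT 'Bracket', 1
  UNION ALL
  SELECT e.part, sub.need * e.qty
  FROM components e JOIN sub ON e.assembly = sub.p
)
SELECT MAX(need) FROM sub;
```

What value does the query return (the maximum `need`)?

Base: (Bracket, need=1).
Iteration 1: components of {Bracket} -> Cover = 1*4 = 4, Nut = 1*3 = 3, Ring = 1*4 = 4.
Iteration 2: components of {Cover,Nut,Ring} -> Arm = 4*3 = 12, Hub = 4*4 = 16, Motor = 4*4 = 16.
Iteration 3: components of {Arm,Hub,Motor} -> Frame = 16*3 = 48.
Iteration 4: components of {Frame} -> Seal = 48*4 = 192.
Iteration 5: no further components; recursion stops.
need values: 1, 4, 3, 4, 16, 12, 16, 48, 192; the maximum is 192.

192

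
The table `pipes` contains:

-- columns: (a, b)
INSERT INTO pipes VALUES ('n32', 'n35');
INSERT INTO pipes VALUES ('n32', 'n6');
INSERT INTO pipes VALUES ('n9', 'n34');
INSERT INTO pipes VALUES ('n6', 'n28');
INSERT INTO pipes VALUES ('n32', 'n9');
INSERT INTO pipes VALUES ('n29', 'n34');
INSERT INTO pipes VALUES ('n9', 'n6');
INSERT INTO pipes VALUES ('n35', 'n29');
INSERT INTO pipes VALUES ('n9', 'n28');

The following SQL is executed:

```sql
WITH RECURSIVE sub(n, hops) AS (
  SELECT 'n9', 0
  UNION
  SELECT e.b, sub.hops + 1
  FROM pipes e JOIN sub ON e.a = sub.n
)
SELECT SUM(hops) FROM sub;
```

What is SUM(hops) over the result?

5

Base: (n9, hops=0).
Iteration 1: edges from {n9} -> (n28, hops=1), (n34, hops=1), (n6, hops=1).
Iteration 2: edges from {n28,n34,n6} -> (n28, hops=2).
Iteration 3: no outgoing edges from {n28}; recursion stops.
SUM(hops) = 0 + 1 + 1 + 1 + 2 = 5.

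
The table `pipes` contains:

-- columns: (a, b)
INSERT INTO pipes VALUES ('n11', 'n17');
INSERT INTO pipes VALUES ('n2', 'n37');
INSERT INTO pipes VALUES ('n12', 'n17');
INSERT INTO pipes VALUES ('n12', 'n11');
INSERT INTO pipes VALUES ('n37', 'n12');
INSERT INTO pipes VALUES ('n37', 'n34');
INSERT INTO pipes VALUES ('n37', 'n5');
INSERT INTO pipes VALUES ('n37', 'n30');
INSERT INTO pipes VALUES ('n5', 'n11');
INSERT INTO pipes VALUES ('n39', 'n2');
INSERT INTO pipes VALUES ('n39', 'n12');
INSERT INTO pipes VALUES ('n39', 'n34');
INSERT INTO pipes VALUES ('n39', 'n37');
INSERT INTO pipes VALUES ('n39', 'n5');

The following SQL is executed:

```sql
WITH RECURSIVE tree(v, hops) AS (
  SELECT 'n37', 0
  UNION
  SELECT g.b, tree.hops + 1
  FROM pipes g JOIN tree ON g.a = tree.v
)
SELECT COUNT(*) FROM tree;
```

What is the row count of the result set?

8

Base: (n37, hops=0).
Iteration 1: edges from {n37} -> (n12, hops=1), (n30, hops=1), (n34, hops=1), (n5, hops=1).
Iteration 2: edges from {n12,n30,n34,n5} -> (n11, hops=2), (n17, hops=2). [UNION drops 1 duplicate row(s)]
Iteration 3: edges from {n11,n17} -> (n17, hops=3).
Iteration 4: no outgoing edges from {n17}; recursion stops.
Total rows emitted: 8.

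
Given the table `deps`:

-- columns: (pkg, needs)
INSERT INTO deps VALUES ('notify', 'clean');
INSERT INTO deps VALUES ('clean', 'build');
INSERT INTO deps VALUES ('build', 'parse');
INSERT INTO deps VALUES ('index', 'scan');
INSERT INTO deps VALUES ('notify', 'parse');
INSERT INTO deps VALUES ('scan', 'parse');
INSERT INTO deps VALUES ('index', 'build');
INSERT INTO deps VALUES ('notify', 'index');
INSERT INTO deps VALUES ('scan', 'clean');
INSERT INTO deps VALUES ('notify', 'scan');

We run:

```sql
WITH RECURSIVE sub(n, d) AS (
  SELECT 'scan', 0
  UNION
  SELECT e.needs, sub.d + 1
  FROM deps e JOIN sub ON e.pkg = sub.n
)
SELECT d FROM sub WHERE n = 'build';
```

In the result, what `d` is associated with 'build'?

2

Base: (scan, d=0).
Iteration 1: edges from {scan} -> (clean, d=1), (parse, d=1).
Iteration 2: edges from {clean,parse} -> (build, d=2).
Iteration 3: edges from {build} -> (parse, d=3).
Iteration 4: no outgoing edges from {parse}; recursion stops.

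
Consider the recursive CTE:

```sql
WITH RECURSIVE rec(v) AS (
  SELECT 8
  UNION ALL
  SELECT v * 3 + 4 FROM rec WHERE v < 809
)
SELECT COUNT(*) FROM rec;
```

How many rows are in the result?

Base: v=8.
Iteration 1: 8 < 809 holds -> v = 8 * 3 + 4 = 28.
Iteration 2: 28 < 809 holds -> v = 28 * 3 + 4 = 88.
Iteration 3: 88 < 809 holds -> v = 88 * 3 + 4 = 268.
Iteration 4: 268 < 809 holds -> v = 268 * 3 + 4 = 808.
Iteration 5: 808 < 809 holds -> v = 808 * 3 + 4 = 2428.
Iteration 6: 2428 < 809 fails; recursion stops.
Total rows emitted: 6.

6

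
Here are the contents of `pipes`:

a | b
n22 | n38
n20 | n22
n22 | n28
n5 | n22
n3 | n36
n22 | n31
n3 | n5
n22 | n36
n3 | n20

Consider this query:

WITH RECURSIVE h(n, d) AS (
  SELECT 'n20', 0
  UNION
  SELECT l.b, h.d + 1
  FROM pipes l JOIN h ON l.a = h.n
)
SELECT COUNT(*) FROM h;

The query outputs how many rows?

Base: (n20, d=0).
Iteration 1: edges from {n20} -> (n22, d=1).
Iteration 2: edges from {n22} -> (n28, d=2), (n31, d=2), (n36, d=2), (n38, d=2).
Iteration 3: no outgoing edges from {n28,n31,n36,n38}; recursion stops.
Total rows emitted: 6.

6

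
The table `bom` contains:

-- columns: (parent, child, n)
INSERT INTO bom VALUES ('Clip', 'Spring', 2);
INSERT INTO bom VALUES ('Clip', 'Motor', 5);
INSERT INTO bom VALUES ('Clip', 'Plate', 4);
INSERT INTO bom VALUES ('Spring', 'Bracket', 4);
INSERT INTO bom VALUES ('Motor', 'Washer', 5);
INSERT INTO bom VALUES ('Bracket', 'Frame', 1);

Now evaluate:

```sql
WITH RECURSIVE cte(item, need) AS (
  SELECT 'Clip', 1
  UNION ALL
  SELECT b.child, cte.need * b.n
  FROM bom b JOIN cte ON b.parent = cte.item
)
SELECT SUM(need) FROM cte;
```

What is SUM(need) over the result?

Base: (Clip, need=1).
Iteration 1: components of {Clip} -> Motor = 1*5 = 5, Plate = 1*4 = 4, Spring = 1*2 = 2.
Iteration 2: components of {Motor,Plate,Spring} -> Bracket = 2*4 = 8, Washer = 5*5 = 25.
Iteration 3: components of {Bracket,Washer} -> Frame = 8*1 = 8.
Iteration 4: no further components; recursion stops.
SUM(need) = 1 + 2 + 5 + 4 + 8 + 25 + 8 = 53.

53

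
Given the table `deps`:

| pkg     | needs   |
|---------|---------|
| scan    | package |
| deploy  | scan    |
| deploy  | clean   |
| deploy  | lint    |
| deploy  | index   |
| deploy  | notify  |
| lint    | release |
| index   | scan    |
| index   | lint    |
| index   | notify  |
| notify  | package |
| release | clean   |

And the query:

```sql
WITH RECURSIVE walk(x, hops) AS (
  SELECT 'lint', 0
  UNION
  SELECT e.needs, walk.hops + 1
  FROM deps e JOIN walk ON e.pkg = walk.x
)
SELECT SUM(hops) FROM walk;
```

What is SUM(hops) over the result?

3

Base: (lint, hops=0).
Iteration 1: edges from {lint} -> (release, hops=1).
Iteration 2: edges from {release} -> (clean, hops=2).
Iteration 3: no outgoing edges from {clean}; recursion stops.
SUM(hops) = 0 + 1 + 2 = 3.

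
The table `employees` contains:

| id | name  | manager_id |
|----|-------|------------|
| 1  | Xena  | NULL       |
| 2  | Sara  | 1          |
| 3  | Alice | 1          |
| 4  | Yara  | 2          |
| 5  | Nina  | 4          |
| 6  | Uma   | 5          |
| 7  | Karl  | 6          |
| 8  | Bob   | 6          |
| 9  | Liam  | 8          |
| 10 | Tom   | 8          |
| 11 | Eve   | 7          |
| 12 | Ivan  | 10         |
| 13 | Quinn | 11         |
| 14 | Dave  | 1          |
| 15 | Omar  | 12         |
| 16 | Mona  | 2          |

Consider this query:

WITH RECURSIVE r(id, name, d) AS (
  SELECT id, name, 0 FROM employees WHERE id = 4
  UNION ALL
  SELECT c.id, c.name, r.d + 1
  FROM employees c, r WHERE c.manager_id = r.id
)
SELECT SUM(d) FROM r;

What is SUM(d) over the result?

37

Base: id=4 (Yara) at d 0.
Iteration 1: rows with manager_id in {4} -> Nina (id 5, d 1).
Iteration 2: rows with manager_id in {5} -> Uma (id 6, d 2).
Iteration 3: rows with manager_id in {6} -> Karl (id 7, d 3), Bob (id 8, d 3).
Iteration 4: rows with manager_id in {7,8} -> Liam (id 9, d 4), Tom (id 10, d 4), Eve (id 11, d 4).
Iteration 5: rows with manager_id in {9,10,11} -> Ivan (id 12, d 5), Quinn (id 13, d 5).
Iteration 6: rows with manager_id in {12,13} -> Omar (id 15, d 6).
Iteration 7: no rows with manager_id in {15}; recursion stops.
SUM(d) = 0 + 1 + 2 + 3 + 3 + 4 + 4 + 4 + 5 + 5 + 6 = 37.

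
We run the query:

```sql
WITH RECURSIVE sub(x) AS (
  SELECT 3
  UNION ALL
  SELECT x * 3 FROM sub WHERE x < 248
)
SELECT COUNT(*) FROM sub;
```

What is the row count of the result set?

Base: x=3.
Iteration 1: 3 < 248 holds -> x = 3 * 3 = 9.
Iteration 2: 9 < 248 holds -> x = 9 * 3 = 27.
Iteration 3: 27 < 248 holds -> x = 27 * 3 = 81.
Iteration 4: 81 < 248 holds -> x = 81 * 3 = 243.
Iteration 5: 243 < 248 holds -> x = 243 * 3 = 729.
Iteration 6: 729 < 248 fails; recursion stops.
Total rows emitted: 6.

6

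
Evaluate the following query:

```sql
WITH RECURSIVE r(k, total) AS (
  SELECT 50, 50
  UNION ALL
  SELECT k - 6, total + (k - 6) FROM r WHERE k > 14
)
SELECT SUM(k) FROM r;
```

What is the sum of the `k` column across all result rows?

224

Base: k=50, total=50.
Iteration 1: 50 > 14 holds -> k = 50 - 6 = 44, total = 50 + 44 = 94.
Iteration 2: 44 > 14 holds -> k = 44 - 6 = 38, total = 94 + 38 = 132.
Iteration 3: 38 > 14 holds -> k = 38 - 6 = 32, total = 132 + 32 = 164.
Iteration 4: 32 > 14 holds -> k = 32 - 6 = 26, total = 164 + 26 = 190.
Iteration 5: 26 > 14 holds -> k = 26 - 6 = 20, total = 190 + 20 = 210.
Iteration 6: 20 > 14 holds -> k = 20 - 6 = 14, total = 210 + 14 = 224.
Iteration 7: 14 > 14 fails; recursion stops.
SUM(k) = 50 + 44 + 38 + 32 + 26 + 20 + 14 = 224.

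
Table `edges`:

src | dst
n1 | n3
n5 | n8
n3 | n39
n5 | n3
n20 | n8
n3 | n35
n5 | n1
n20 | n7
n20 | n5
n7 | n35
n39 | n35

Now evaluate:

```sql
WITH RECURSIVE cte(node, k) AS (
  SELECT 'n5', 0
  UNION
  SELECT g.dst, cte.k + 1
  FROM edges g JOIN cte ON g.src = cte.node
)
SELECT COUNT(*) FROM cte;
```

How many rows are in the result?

Base: (n5, k=0).
Iteration 1: edges from {n5} -> (n1, k=1), (n3, k=1), (n8, k=1).
Iteration 2: edges from {n1,n3,n8} -> (n3, k=2), (n35, k=2), (n39, k=2).
Iteration 3: edges from {n3,n35,n39} -> (n35, k=3), (n39, k=3). [UNION drops 1 duplicate row(s)]
Iteration 4: edges from {n35,n39} -> (n35, k=4).
Iteration 5: no outgoing edges from {n35}; recursion stops.
Total rows emitted: 10.

10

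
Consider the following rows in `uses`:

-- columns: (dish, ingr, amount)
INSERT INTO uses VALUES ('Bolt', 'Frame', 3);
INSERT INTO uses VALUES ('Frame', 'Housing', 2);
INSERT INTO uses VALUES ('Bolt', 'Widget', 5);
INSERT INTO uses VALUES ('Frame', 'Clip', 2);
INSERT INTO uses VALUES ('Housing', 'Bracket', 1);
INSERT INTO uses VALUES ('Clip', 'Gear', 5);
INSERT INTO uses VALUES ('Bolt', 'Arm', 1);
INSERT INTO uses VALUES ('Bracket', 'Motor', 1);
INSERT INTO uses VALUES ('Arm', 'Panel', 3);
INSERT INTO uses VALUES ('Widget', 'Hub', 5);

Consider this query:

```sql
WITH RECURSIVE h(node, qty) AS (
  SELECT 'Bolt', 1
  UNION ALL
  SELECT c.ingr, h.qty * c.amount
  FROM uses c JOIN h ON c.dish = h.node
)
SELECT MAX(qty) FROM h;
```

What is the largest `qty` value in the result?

30

Base: (Bolt, qty=1).
Iteration 1: components of {Bolt} -> Arm = 1*1 = 1, Frame = 1*3 = 3, Widget = 1*5 = 5.
Iteration 2: components of {Arm,Frame,Widget} -> Clip = 3*2 = 6, Housing = 3*2 = 6, Hub = 5*5 = 25, Panel = 1*3 = 3.
Iteration 3: components of {Clip,Housing,Hub,Panel} -> Bracket = 6*1 = 6, Gear = 6*5 = 30.
Iteration 4: components of {Bracket,Gear} -> Motor = 6*1 = 6.
Iteration 5: no further components; recursion stops.
qty values: 1, 3, 5, 1, 6, 6, 25, 3, 6, 30, 6; the maximum is 30.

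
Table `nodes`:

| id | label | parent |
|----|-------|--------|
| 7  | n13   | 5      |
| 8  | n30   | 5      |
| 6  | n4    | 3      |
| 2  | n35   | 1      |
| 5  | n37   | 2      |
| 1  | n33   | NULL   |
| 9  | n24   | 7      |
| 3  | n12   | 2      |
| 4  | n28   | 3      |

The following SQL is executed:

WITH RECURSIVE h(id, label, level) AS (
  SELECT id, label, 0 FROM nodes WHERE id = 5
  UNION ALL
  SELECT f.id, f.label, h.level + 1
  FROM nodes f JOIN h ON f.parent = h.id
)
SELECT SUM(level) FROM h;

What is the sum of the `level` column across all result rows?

4

Base: id=5 (n37) at level 0.
Iteration 1: rows with parent in {5} -> n13 (id 7, level 1), n30 (id 8, level 1).
Iteration 2: rows with parent in {7,8} -> n24 (id 9, level 2).
Iteration 3: no rows with parent in {9}; recursion stops.
SUM(level) = 0 + 1 + 1 + 2 = 4.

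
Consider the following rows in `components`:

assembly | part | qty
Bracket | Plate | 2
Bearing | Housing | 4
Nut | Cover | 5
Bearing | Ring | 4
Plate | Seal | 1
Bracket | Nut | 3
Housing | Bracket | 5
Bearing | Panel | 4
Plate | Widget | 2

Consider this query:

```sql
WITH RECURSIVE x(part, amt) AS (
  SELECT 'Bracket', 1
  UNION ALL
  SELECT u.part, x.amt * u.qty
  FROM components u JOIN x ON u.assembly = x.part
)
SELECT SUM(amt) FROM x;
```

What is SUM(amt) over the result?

27

Base: (Bracket, amt=1).
Iteration 1: components of {Bracket} -> Nut = 1*3 = 3, Plate = 1*2 = 2.
Iteration 2: components of {Nut,Plate} -> Cover = 3*5 = 15, Seal = 2*1 = 2, Widget = 2*2 = 4.
Iteration 3: no further components; recursion stops.
SUM(amt) = 1 + 2 + 3 + 4 + 2 + 15 = 27.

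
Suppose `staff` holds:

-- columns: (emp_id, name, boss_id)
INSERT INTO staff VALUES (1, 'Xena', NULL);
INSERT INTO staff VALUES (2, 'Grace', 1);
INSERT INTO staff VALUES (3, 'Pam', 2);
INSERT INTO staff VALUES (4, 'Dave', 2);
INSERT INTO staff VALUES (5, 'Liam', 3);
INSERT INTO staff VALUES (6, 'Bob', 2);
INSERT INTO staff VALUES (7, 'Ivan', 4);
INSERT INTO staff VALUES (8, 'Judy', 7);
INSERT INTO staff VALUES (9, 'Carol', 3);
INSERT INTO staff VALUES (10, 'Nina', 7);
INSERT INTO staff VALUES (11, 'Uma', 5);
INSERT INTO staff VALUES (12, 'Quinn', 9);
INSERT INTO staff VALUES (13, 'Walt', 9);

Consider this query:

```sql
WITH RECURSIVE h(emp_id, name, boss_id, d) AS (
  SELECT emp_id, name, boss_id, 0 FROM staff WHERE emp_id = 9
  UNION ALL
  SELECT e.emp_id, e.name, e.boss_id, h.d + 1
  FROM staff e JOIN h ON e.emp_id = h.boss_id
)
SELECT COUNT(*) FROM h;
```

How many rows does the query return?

4

Base: emp_id=9 (Carol), boss_id=3, d 0.
Iteration 1: join on emp_id=3 -> Pam (id 3, boss_id=2, d 1).
Iteration 2: join on emp_id=2 -> Grace (id 2, boss_id=1, d 2).
Iteration 3: join on emp_id=1 -> Xena (id 1, boss_id=NULL, d 3).
Iteration 4: boss_id is NULL; no match; recursion stops.
Total rows emitted: 4.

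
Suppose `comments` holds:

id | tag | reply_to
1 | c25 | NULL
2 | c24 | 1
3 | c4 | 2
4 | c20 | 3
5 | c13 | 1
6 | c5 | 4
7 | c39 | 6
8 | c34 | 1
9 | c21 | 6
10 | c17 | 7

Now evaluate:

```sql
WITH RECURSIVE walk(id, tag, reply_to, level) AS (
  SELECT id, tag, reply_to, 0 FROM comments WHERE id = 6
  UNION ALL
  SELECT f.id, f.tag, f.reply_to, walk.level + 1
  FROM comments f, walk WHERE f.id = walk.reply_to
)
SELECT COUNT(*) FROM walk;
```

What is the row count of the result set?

5

Base: id=6 (c5), reply_to=4, level 0.
Iteration 1: join on id=4 -> c20 (id 4, reply_to=3, level 1).
Iteration 2: join on id=3 -> c4 (id 3, reply_to=2, level 2).
Iteration 3: join on id=2 -> c24 (id 2, reply_to=1, level 3).
Iteration 4: join on id=1 -> c25 (id 1, reply_to=NULL, level 4).
Iteration 5: reply_to is NULL; no match; recursion stops.
Total rows emitted: 5.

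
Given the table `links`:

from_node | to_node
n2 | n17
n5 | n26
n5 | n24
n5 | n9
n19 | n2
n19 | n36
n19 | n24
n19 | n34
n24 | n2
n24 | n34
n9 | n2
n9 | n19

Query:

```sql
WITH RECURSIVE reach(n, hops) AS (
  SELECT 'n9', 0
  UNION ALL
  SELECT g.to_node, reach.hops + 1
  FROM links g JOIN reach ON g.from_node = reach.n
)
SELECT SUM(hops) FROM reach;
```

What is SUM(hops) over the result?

25

Base: (n9, hops=0).
Iteration 1: edges from {n9} -> (n19, hops=1), (n2, hops=1).
Iteration 2: edges from {n19,n2} -> (n17, hops=2), (n2, hops=2), (n24, hops=2), (n34, hops=2), (n36, hops=2).
Iteration 3: edges from {n17,n2,n24,n34,n36} -> (n17, hops=3), (n2, hops=3), (n34, hops=3).
Iteration 4: edges from {n17,n2,n34} -> (n17, hops=4).
Iteration 5: no outgoing edges from {n17}; recursion stops.
SUM(hops) = 0 + 1 + 1 + 2 + 2 + 2 + 2 + 2 + 3 + 3 + 3 + 4 = 25.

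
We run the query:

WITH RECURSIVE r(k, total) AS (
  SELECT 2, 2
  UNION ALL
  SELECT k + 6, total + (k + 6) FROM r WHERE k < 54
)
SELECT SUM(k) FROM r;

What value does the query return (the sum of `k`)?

Base: k=2, total=2.
Iteration 1: 2 < 54 holds -> k = 2 + 6 = 8, total = 2 + 8 = 10.
Iteration 2: 8 < 54 holds -> k = 8 + 6 = 14, total = 10 + 14 = 24.
Iteration 3: 14 < 54 holds -> k = 14 + 6 = 20, total = 24 + 20 = 44.
Iteration 4: 20 < 54 holds -> k = 20 + 6 = 26, total = 44 + 26 = 70.
Iteration 5: 26 < 54 holds -> k = 26 + 6 = 32, total = 70 + 32 = 102.
Iteration 6: 32 < 54 holds -> k = 32 + 6 = 38, total = 102 + 38 = 140.
Iteration 7: 38 < 54 holds -> k = 38 + 6 = 44, total = 140 + 44 = 184.
Iteration 8: 44 < 54 holds -> k = 44 + 6 = 50, total = 184 + 50 = 234.
Iteration 9: 50 < 54 holds -> k = 50 + 6 = 56, total = 234 + 56 = 290.
Iteration 10: 56 < 54 fails; recursion stops.
SUM(k) = 2 + 8 + 14 + 20 + 26 + 32 + 38 + 44 + 50 + 56 = 290.

290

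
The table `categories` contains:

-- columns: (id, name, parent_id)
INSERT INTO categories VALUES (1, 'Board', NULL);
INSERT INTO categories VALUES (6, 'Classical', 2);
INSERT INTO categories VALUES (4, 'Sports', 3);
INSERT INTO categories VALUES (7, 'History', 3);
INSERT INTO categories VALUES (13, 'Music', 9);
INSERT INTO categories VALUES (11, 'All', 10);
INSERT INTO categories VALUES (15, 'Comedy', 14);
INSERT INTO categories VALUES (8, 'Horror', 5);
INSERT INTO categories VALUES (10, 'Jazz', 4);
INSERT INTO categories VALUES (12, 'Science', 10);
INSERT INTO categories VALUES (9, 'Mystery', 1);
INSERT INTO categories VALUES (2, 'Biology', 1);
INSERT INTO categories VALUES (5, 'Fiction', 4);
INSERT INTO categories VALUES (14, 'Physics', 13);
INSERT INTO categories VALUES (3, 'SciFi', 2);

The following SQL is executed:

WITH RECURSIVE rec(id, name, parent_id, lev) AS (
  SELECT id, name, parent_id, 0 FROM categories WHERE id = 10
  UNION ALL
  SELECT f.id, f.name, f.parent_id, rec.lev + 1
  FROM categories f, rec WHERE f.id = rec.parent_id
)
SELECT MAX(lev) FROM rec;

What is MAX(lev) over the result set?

Base: id=10 (Jazz), parent_id=4, lev 0.
Iteration 1: join on id=4 -> Sports (id 4, parent_id=3, lev 1).
Iteration 2: join on id=3 -> SciFi (id 3, parent_id=2, lev 2).
Iteration 3: join on id=2 -> Biology (id 2, parent_id=1, lev 3).
Iteration 4: join on id=1 -> Board (id 1, parent_id=NULL, lev 4).
Iteration 5: parent_id is NULL; no match; recursion stops.
lev values: 0, 1, 2, 3, 4; the maximum is 4.

4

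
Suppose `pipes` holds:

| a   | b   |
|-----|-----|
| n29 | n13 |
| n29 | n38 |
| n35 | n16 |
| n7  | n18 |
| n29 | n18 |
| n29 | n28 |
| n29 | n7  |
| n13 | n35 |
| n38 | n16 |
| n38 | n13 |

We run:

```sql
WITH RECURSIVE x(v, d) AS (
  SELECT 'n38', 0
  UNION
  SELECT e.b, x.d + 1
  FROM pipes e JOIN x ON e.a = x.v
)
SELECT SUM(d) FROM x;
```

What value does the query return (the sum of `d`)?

Base: (n38, d=0).
Iteration 1: edges from {n38} -> (n13, d=1), (n16, d=1).
Iteration 2: edges from {n13,n16} -> (n35, d=2).
Iteration 3: edges from {n35} -> (n16, d=3).
Iteration 4: no outgoing edges from {n16}; recursion stops.
SUM(d) = 0 + 1 + 1 + 2 + 3 = 7.

7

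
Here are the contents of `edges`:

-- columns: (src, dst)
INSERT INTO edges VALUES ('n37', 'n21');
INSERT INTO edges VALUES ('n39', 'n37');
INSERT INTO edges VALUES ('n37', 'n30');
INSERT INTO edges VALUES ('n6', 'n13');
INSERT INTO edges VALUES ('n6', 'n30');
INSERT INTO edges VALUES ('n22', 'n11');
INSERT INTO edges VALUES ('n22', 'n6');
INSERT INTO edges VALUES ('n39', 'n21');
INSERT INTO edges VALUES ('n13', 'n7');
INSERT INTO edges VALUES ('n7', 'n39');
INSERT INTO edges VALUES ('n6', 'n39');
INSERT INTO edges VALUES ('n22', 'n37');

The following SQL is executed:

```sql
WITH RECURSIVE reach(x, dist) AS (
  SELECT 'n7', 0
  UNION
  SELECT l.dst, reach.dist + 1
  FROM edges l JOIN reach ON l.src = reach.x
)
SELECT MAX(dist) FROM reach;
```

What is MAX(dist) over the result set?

3

Base: (n7, dist=0).
Iteration 1: edges from {n7} -> (n39, dist=1).
Iteration 2: edges from {n39} -> (n21, dist=2), (n37, dist=2).
Iteration 3: edges from {n21,n37} -> (n21, dist=3), (n30, dist=3).
Iteration 4: no outgoing edges from {n21,n30}; recursion stops.
dist values: 0, 1, 2, 2, 3, 3; the maximum is 3.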